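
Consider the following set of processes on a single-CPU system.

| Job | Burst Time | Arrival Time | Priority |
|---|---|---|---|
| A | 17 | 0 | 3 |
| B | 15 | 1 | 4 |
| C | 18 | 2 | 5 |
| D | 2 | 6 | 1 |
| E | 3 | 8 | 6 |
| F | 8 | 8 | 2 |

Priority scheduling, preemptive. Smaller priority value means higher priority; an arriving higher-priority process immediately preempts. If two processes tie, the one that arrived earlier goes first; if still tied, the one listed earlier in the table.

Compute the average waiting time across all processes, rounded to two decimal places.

Schedule: | A 0-6 | D 6-8 | F 8-16 | A 16-27 | B 27-42 | C 42-60 | E 60-63 |
Completion: A=27  B=42  C=60  D=8  E=63  F=16
Turnaround (C−A): A=27  B=41  C=58  D=2  E=55  F=8
Waiting times: A=10, B=26, C=40, D=0, E=52, F=0
Average waiting = (10+26+40+0+52+0) / 6 = 128/6 = 21.33

21.33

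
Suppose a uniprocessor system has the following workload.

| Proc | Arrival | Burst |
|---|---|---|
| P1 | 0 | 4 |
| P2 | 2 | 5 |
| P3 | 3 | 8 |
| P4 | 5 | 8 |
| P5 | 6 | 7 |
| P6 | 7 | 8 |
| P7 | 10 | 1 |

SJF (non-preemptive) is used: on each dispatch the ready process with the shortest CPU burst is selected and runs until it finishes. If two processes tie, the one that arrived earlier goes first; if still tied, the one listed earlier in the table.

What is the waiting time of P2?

Schedule: | P1 0-4 | P2 4-9 | P5 9-16 | P7 16-17 | P3 17-25 | P4 25-33 | P6 33-41 |
Completion: P1=4  P2=9  P3=25  P4=33  P5=16  P6=41  P7=17
Turnaround (C−A): P1=4  P2=7  P3=22  P4=28  P5=10  P6=34  P7=7
Waiting(P2) = turnaround − burst = 7 − 5 = 2

2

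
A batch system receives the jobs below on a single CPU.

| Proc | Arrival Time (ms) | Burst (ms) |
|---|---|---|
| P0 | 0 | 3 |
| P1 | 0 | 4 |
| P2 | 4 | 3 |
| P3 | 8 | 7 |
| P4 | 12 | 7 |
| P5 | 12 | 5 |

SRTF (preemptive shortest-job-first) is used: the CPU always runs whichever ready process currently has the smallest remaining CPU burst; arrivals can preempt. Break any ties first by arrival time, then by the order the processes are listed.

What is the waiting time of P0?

Timeline: | P0 0-3 | P1 3-7 | P2 7-10 | P3 10-17 | P5 17-22 | P4 22-29 |
Completion: P0=3  P1=7  P2=10  P3=17  P4=29  P5=22
Waiting(P0) = turnaround − burst = 3 − 3 = 0

0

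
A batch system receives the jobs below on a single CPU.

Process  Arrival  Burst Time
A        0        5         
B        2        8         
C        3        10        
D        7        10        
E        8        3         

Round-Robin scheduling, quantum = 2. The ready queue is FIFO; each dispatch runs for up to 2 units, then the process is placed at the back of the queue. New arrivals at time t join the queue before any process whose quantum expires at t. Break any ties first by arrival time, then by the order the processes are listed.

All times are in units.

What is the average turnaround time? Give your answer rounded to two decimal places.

Gantt: | A 0-2 | B 2-4 | A 4-6 | C 6-8 | B 8-10 | A 10-11 | D 11-13 | E 13-15 | C 15-17 | B 17-19 | D 19-21 | E 21-22 | C 22-24 | B 24-26 | D 26-28 | C 28-30 | D 30-32 | C 32-34 | D 34-36 |
Completion: A=11  B=26  C=34  D=36  E=22
Turnaround times: A=11, B=24, C=31, D=29, E=14
Average turnaround = (11+24+31+29+14) / 5 = 109/5 = 21.80

21.80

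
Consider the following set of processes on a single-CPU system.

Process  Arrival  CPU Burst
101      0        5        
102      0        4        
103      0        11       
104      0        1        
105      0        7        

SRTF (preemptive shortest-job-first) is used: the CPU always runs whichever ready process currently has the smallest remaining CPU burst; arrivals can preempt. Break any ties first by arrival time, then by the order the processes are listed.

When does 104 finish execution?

1

Timeline: | 104 0-1 | 102 1-5 | 101 5-10 | 105 10-17 | 103 17-28 |
Completion: 101=10  102=5  103=28  104=1  105=17
Turnaround (C−A): 101=10  102=5  103=28  104=1  105=17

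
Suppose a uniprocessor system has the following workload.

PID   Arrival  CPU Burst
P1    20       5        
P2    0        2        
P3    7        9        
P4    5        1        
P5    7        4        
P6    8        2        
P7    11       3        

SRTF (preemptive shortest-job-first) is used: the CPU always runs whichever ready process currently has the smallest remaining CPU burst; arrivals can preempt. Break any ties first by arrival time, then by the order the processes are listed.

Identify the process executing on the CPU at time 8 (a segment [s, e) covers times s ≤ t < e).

P6

Gantt: | P2 0-2 | idle 2-5 | P4 5-6 | idle 6-7 | P5 7-8 | P6 8-10 | P5 10-13 | P7 13-16 | P3 16-25 | P1 25-30 |
Completion: P1=30  P2=2  P3=25  P4=6  P5=13  P6=10  P7=16
Turnaround (C−A): P1=10  P2=2  P3=18  P4=1  P5=6  P6=2  P7=5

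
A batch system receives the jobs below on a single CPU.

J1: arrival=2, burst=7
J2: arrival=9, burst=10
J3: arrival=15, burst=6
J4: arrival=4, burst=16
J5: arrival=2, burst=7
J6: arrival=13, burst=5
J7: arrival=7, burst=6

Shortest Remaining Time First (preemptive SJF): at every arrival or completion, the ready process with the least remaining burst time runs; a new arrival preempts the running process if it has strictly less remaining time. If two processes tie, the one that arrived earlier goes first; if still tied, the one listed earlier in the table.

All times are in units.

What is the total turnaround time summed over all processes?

Gantt: | idle 0-2 | J1 2-9 | J7 9-15 | J6 15-20 | J3 20-26 | J5 26-33 | J2 33-43 | J4 43-59 |
Completion: J1=9  J2=43  J3=26  J4=59  J5=33  J6=20  J7=15
Turnaround = completion − arrival: J1=7, J2=34, J3=11, J4=55, J5=31, J6=7, J7=8
Total turnaround = 7 + 34 + 11 + 55 + 31 + 7 + 8 = 153

153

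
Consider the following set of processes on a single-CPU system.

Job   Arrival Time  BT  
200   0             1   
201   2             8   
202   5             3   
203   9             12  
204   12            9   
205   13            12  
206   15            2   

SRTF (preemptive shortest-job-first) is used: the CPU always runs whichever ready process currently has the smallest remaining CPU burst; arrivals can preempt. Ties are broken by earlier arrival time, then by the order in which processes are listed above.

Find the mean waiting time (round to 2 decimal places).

6.29

Schedule: | 200 0-1 | idle 1-2 | 201 2-5 | 202 5-8 | 201 8-13 | 204 13-15 | 206 15-17 | 204 17-24 | 203 24-36 | 205 36-48 |
Completion: 200=1  201=13  202=8  203=36  204=24  205=48  206=17
Turnaround (C−A): 200=1  201=11  202=3  203=27  204=12  205=35  206=2
Waiting times: 200=0, 201=3, 202=0, 203=15, 204=3, 205=23, 206=0
Average waiting = (0+3+0+15+3+23+0) / 7 = 44/7 = 6.29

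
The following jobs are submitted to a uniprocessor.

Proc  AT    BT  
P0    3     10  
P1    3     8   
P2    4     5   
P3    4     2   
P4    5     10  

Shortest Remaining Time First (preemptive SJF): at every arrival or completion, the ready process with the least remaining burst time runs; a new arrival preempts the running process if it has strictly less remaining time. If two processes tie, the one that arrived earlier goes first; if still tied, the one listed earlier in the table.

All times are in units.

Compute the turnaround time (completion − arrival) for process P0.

25

Timeline: | idle 0-3 | P1 3-4 | P3 4-6 | P2 6-11 | P1 11-18 | P0 18-28 | P4 28-38 |
Completion: P0=28  P1=18  P2=11  P3=6  P4=38
Turnaround (C−A): P0=25  P1=15  P2=7  P3=2  P4=33
Turnaround(P0) = completion − arrival = 28 − 3 = 25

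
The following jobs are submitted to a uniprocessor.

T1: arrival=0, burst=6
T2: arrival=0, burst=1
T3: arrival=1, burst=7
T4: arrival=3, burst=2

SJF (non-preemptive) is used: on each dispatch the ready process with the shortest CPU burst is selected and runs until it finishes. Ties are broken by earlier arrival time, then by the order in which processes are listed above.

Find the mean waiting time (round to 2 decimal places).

Schedule: | T2 0-1 | T1 1-7 | T4 7-9 | T3 9-16 |
Completion: T1=7  T2=1  T3=16  T4=9
Waiting times: T1=1, T2=0, T3=8, T4=4
Average waiting = (1+0+8+4) / 4 = 13/4 = 3.25

3.25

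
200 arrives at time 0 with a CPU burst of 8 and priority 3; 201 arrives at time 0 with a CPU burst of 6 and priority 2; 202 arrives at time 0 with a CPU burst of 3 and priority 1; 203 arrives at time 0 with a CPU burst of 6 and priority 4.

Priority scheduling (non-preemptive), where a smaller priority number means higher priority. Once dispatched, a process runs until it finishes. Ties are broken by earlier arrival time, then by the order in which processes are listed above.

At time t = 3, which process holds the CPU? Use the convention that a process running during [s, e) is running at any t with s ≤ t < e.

Schedule: | 202 0-3 | 201 3-9 | 200 9-17 | 203 17-23 |
Completion: 200=17  201=9  202=3  203=23
Turnaround (C−A): 200=17  201=9  202=3  203=23

201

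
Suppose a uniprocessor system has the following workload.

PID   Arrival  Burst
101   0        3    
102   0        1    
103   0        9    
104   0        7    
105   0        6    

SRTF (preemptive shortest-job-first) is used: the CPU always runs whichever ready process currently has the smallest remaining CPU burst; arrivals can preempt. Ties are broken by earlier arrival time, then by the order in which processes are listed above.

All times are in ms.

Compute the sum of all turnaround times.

Schedule: | 102 0-1 | 101 1-4 | 105 4-10 | 104 10-17 | 103 17-26 |
Completion: 101=4  102=1  103=26  104=17  105=10
Turnaround = completion − arrival: 101=4, 102=1, 103=26, 104=17, 105=10
Total turnaround = 4 + 1 + 26 + 17 + 10 = 58

58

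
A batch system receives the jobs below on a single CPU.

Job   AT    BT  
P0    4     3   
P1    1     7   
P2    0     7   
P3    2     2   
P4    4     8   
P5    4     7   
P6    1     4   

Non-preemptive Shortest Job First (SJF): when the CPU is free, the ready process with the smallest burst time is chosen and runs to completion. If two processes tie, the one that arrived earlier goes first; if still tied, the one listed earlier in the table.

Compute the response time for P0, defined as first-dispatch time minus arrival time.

5

Timeline: | P2 0-7 | P3 7-9 | P0 9-12 | P6 12-16 | P1 16-23 | P5 23-30 | P4 30-38 |
Completion: P0=12  P1=23  P2=7  P3=9  P4=38  P5=30  P6=16
Turnaround (C−A): P0=8  P1=22  P2=7  P3=7  P4=34  P5=26  P6=15
Response(P0) = first start − arrival = 9 − 4 = 5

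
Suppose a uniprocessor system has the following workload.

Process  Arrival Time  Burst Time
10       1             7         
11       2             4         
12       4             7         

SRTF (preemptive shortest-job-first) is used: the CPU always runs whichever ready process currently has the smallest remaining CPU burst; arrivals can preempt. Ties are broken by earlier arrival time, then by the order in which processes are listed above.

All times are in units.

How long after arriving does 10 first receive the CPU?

Schedule: | idle 0-1 | 10 1-2 | 11 2-6 | 10 6-12 | 12 12-19 |
Completion: 10=12  11=6  12=19
Response(10) = first start − arrival = 1 − 1 = 0

0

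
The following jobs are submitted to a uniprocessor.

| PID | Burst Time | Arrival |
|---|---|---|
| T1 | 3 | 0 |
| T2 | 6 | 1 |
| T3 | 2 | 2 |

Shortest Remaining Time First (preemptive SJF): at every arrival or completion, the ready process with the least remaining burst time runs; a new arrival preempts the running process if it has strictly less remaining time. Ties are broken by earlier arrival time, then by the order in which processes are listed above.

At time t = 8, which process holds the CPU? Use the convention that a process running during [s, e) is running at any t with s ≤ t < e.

Schedule: | T1 0-3 | T3 3-5 | T2 5-11 |
Completion: T1=3  T2=11  T3=5
Turnaround (C−A): T1=3  T2=10  T3=3

T2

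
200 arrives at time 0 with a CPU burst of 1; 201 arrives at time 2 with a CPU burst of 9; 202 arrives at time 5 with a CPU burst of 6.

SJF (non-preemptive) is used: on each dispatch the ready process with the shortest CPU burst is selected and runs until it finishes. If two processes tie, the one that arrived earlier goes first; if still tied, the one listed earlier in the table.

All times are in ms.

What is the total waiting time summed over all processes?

6

Timeline: | 200 0-1 | idle 1-2 | 201 2-11 | 202 11-17 |
Completion: 200=1  201=11  202=17
Turnaround (C−A): 200=1  201=9  202=12
Waiting = turnaround − burst: 200=0, 201=0, 202=6
Total waiting = 0 + 0 + 6 = 6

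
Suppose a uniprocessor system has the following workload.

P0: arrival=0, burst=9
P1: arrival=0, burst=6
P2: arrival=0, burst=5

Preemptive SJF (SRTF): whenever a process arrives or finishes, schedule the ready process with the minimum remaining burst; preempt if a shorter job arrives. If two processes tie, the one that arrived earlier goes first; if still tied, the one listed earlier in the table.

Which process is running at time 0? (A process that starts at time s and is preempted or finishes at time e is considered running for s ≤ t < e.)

P2

Gantt: | P2 0-5 | P1 5-11 | P0 11-20 |
Completion: P0=20  P1=11  P2=5
Turnaround (C−A): P0=20  P1=11  P2=5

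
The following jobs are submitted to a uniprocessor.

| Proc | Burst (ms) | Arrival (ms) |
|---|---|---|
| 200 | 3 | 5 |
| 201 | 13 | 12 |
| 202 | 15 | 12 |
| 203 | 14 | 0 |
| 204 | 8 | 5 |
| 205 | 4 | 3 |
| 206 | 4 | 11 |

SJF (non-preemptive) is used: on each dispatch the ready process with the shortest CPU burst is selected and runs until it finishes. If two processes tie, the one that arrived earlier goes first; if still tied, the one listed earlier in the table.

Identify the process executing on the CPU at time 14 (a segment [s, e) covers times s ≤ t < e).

Timeline: | 203 0-14 | 200 14-17 | 205 17-21 | 206 21-25 | 204 25-33 | 201 33-46 | 202 46-61 |
Completion: 200=17  201=46  202=61  203=14  204=33  205=21  206=25
Turnaround (C−A): 200=12  201=34  202=49  203=14  204=28  205=18  206=14

200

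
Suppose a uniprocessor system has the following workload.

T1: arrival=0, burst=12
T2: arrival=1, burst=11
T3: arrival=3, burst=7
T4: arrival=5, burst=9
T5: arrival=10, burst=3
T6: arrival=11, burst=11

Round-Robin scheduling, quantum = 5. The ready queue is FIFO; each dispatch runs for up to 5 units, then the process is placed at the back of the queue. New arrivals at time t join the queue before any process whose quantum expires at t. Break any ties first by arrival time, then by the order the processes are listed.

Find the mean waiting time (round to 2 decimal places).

29.17

Gantt: | T1 0-5 | T2 5-10 | T3 10-15 | T4 15-20 | T1 20-25 | T5 25-28 | T2 28-33 | T6 33-38 | T3 38-40 | T4 40-44 | T1 44-46 | T2 46-47 | T6 47-53 |
Completion: T1=46  T2=47  T3=40  T4=44  T5=28  T6=53
Turnaround (C−A): T1=46  T2=46  T3=37  T4=39  T5=18  T6=42
Waiting times: T1=34, T2=35, T3=30, T4=30, T5=15, T6=31
Average waiting = (34+35+30+30+15+31) / 6 = 175/6 = 29.17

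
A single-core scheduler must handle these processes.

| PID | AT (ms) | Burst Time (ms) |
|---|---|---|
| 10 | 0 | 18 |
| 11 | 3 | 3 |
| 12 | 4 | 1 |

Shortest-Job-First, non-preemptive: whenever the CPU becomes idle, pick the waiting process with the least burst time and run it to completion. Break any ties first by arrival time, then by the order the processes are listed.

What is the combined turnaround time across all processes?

Timeline: | 10 0-18 | 12 18-19 | 11 19-22 |
Completion: 10=18  11=22  12=19
Turnaround (C−A): 10=18  11=19  12=15
Turnaround = completion − arrival: 10=18, 11=19, 12=15
Total turnaround = 18 + 19 + 15 = 52

52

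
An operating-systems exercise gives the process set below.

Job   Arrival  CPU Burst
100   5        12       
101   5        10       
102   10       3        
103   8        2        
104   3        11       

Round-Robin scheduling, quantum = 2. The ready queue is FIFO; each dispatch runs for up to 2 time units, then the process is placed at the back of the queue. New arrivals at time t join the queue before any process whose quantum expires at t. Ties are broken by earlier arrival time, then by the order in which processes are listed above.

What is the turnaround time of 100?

36

Timeline: | idle 0-3 | 104 3-5 | 100 5-7 | 101 7-9 | 104 9-11 | 100 11-13 | 103 13-15 | 101 15-17 | 102 17-19 | 104 19-21 | 100 21-23 | 101 23-25 | 102 25-26 | 104 26-28 | 100 28-30 | 101 30-32 | 104 32-34 | 100 34-36 | 101 36-38 | 104 38-39 | 100 39-41 |
Completion: 100=41  101=38  102=26  103=15  104=39
Turnaround(100) = completion − arrival = 41 − 5 = 36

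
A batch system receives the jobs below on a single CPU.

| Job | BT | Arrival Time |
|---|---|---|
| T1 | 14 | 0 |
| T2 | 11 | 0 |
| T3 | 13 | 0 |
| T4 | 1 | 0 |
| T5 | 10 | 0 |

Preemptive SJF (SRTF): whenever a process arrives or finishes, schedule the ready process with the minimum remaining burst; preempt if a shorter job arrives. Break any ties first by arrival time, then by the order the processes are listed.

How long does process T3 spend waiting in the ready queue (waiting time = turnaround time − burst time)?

Gantt: | T4 0-1 | T5 1-11 | T2 11-22 | T3 22-35 | T1 35-49 |
Completion: T1=49  T2=22  T3=35  T4=1  T5=11
Turnaround (C−A): T1=49  T2=22  T3=35  T4=1  T5=11
Waiting(T3) = turnaround − burst = 35 − 13 = 22

22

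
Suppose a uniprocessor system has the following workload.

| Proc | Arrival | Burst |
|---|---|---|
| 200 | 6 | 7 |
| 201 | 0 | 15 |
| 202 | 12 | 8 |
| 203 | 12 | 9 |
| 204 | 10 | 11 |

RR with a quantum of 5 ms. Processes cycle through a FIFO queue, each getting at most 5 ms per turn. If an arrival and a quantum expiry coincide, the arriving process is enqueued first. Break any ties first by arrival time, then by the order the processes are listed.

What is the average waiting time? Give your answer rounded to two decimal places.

Gantt: | 201 0-10 | 200 10-15 | 204 15-20 | 201 20-25 | 202 25-30 | 203 30-35 | 200 35-37 | 204 37-42 | 202 42-45 | 203 45-49 | 204 49-50 |
Completion: 200=37  201=25  202=45  203=49  204=50
Turnaround (C−A): 200=31  201=25  202=33  203=37  204=40
Waiting times: 200=24, 201=10, 202=25, 203=28, 204=29
Average waiting = (24+10+25+28+29) / 5 = 116/5 = 23.20

23.20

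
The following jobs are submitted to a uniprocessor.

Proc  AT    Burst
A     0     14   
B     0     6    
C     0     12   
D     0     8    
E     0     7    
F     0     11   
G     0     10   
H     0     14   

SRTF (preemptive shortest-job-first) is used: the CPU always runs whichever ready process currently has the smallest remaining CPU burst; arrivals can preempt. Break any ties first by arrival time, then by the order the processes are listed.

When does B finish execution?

Gantt: | B 0-6 | E 6-13 | D 13-21 | G 21-31 | F 31-42 | C 42-54 | A 54-68 | H 68-82 |
Completion: A=68  B=6  C=54  D=21  E=13  F=42  G=31  H=82

6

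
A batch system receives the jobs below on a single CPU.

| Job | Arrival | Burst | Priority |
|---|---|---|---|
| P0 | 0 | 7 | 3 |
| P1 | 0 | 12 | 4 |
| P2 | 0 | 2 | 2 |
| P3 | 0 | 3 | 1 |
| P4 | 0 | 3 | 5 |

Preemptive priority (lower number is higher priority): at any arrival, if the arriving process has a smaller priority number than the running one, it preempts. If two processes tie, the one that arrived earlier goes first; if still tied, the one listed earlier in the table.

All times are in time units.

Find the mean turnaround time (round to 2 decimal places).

Schedule: | P3 0-3 | P2 3-5 | P0 5-12 | P1 12-24 | P4 24-27 |
Completion: P0=12  P1=24  P2=5  P3=3  P4=27
Turnaround (C−A): P0=12  P1=24  P2=5  P3=3  P4=27
Turnaround times: P0=12, P1=24, P2=5, P3=3, P4=27
Average turnaround = (12+24+5+3+27) / 5 = 71/5 = 14.20

14.20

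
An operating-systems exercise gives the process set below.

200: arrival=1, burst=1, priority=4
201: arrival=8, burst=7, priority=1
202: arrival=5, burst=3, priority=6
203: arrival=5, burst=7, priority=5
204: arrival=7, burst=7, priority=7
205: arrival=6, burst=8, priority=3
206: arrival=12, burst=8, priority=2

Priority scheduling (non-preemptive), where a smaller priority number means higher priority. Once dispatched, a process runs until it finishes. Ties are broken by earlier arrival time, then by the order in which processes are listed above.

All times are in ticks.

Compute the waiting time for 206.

7

Gantt: | idle 0-1 | 200 1-2 | idle 2-5 | 203 5-12 | 201 12-19 | 206 19-27 | 205 27-35 | 202 35-38 | 204 38-45 |
Completion: 200=2  201=19  202=38  203=12  204=45  205=35  206=27
Waiting(206) = turnaround − burst = 15 − 8 = 7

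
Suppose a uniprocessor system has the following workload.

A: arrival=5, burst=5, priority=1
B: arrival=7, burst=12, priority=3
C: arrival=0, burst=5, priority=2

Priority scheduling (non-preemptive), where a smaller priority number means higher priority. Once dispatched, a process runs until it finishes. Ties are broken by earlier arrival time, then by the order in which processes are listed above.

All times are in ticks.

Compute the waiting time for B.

Schedule: | C 0-5 | A 5-10 | B 10-22 |
Completion: A=10  B=22  C=5
Turnaround (C−A): A=5  B=15  C=5
Waiting(B) = turnaround − burst = 15 − 12 = 3

3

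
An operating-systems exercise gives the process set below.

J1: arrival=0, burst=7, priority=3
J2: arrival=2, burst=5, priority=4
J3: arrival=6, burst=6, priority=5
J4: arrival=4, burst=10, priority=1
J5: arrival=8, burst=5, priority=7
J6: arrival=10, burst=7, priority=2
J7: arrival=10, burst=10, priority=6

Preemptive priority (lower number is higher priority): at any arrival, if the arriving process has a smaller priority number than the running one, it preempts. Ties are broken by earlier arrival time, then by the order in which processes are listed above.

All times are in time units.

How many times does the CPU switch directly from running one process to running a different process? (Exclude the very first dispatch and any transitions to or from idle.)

7

Timeline: | J1 0-4 | J4 4-14 | J6 14-21 | J1 21-24 | J2 24-29 | J3 29-35 | J7 35-45 | J5 45-50 |
Completion: J1=24  J2=29  J3=35  J4=14  J5=50  J6=21  J7=45
Turnaround (C−A): J1=24  J2=27  J3=29  J4=10  J5=42  J6=11  J7=35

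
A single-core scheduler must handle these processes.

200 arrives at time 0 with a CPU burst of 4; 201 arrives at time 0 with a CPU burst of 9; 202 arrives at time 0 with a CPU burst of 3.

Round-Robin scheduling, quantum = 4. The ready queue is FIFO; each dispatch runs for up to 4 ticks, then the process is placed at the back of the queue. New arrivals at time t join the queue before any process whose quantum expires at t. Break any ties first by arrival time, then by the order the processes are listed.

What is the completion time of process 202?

11

Schedule: | 200 0-4 | 201 4-8 | 202 8-11 | 201 11-16 |
Completion: 200=4  201=16  202=11
Turnaround (C−A): 200=4  201=16  202=11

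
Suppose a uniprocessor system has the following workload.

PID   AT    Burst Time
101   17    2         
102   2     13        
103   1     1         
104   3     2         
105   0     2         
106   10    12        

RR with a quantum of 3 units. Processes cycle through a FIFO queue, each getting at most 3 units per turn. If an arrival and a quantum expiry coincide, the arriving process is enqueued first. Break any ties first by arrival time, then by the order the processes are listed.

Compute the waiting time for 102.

14

Timeline: | 105 0-2 | 103 2-3 | 102 3-6 | 104 6-8 | 102 8-11 | 106 11-14 | 102 14-17 | 106 17-20 | 101 20-22 | 102 22-25 | 106 25-28 | 102 28-29 | 106 29-32 |
Completion: 101=22  102=29  103=3  104=8  105=2  106=32
Turnaround (C−A): 101=5  102=27  103=2  104=5  105=2  106=22
Waiting(102) = turnaround − burst = 27 − 13 = 14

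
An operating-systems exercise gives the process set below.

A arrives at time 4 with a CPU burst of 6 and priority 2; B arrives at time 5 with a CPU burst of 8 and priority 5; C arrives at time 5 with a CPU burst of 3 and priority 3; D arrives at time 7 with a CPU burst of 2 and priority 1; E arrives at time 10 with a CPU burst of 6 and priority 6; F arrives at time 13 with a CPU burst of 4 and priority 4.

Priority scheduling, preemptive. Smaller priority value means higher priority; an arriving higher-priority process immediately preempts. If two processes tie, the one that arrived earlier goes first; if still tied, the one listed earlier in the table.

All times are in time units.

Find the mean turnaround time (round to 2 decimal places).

11.83

Timeline: | idle 0-4 | A 4-7 | D 7-9 | A 9-12 | C 12-15 | F 15-19 | B 19-27 | E 27-33 |
Completion: A=12  B=27  C=15  D=9  E=33  F=19
Turnaround (C−A): A=8  B=22  C=10  D=2  E=23  F=6
Turnaround times: A=8, B=22, C=10, D=2, E=23, F=6
Average turnaround = (8+22+10+2+23+6) / 6 = 71/6 = 11.83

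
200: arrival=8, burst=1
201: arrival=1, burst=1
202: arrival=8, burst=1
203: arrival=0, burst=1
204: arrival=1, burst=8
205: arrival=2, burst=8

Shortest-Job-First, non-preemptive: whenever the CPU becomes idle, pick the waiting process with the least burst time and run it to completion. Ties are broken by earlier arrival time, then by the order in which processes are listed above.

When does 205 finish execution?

Schedule: | 203 0-1 | 201 1-2 | 204 2-10 | 200 10-11 | 202 11-12 | 205 12-20 |
Completion: 200=11  201=2  202=12  203=1  204=10  205=20
Turnaround (C−A): 200=3  201=1  202=4  203=1  204=9  205=18

20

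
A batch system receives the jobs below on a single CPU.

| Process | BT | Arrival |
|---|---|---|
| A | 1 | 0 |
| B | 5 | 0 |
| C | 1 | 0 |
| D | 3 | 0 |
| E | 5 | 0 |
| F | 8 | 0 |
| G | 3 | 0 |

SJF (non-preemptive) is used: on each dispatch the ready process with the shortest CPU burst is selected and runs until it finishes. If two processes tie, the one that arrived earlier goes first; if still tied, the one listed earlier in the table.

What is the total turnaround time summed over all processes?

Schedule: | A 0-1 | C 1-2 | D 2-5 | G 5-8 | B 8-13 | E 13-18 | F 18-26 |
Completion: A=1  B=13  C=2  D=5  E=18  F=26  G=8
Turnaround (C−A): A=1  B=13  C=2  D=5  E=18  F=26  G=8
Turnaround = completion − arrival: A=1, B=13, C=2, D=5, E=18, F=26, G=8
Total turnaround = 1 + 13 + 2 + 5 + 18 + 26 + 8 = 73

73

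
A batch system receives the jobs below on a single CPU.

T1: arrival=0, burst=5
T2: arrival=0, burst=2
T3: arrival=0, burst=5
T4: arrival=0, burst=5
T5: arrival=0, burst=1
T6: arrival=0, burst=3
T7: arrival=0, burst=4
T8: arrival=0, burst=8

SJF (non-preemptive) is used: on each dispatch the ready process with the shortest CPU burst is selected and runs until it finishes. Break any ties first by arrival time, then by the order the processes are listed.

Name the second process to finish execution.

T2

Gantt: | T5 0-1 | T2 1-3 | T6 3-6 | T7 6-10 | T1 10-15 | T3 15-20 | T4 20-25 | T8 25-33 |
Completion: T1=15  T2=3  T3=20  T4=25  T5=1  T6=6  T7=10  T8=33
Finish order: T5 → T2 → T6 → T7 → T1 → T3 → T4 → T8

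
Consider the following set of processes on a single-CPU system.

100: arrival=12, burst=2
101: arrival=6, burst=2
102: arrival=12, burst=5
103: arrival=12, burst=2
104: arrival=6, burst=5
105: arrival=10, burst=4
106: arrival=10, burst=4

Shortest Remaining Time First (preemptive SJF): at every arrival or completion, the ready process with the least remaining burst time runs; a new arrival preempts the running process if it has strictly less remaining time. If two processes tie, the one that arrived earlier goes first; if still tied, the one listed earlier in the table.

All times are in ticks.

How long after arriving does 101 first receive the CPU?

0

Schedule: | idle 0-6 | 101 6-8 | 104 8-13 | 100 13-15 | 103 15-17 | 105 17-21 | 106 21-25 | 102 25-30 |
Completion: 100=15  101=8  102=30  103=17  104=13  105=21  106=25
Response(101) = first start − arrival = 6 − 6 = 0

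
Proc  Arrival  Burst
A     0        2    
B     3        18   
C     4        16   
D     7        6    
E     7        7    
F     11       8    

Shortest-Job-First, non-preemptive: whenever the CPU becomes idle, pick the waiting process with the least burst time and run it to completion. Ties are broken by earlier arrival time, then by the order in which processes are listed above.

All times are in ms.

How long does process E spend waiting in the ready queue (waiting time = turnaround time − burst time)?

Gantt: | A 0-2 | idle 2-3 | B 3-21 | D 21-27 | E 27-34 | F 34-42 | C 42-58 |
Completion: A=2  B=21  C=58  D=27  E=34  F=42
Turnaround (C−A): A=2  B=18  C=54  D=20  E=27  F=31
Waiting(E) = turnaround − burst = 27 − 7 = 20

20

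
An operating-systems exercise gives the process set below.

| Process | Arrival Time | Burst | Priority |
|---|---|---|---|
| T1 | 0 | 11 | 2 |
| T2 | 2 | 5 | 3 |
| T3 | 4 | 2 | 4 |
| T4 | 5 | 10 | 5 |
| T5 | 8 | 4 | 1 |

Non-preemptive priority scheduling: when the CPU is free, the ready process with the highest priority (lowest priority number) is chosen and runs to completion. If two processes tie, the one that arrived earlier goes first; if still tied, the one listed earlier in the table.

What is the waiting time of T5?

3

Gantt: | T1 0-11 | T5 11-15 | T2 15-20 | T3 20-22 | T4 22-32 |
Completion: T1=11  T2=20  T3=22  T4=32  T5=15
Turnaround (C−A): T1=11  T2=18  T3=18  T4=27  T5=7
Waiting(T5) = turnaround − burst = 7 − 4 = 3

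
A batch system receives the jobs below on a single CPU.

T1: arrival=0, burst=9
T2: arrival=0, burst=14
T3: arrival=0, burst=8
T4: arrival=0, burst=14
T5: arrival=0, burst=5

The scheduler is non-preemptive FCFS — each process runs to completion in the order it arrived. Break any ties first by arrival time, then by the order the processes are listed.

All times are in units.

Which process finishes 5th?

T5

Timeline: | T1 0-9 | T2 9-23 | T3 23-31 | T4 31-45 | T5 45-50 |
Completion: T1=9  T2=23  T3=31  T4=45  T5=50
Turnaround (C−A): T1=9  T2=23  T3=31  T4=45  T5=50
Finish order: T1 → T2 → T3 → T4 → T5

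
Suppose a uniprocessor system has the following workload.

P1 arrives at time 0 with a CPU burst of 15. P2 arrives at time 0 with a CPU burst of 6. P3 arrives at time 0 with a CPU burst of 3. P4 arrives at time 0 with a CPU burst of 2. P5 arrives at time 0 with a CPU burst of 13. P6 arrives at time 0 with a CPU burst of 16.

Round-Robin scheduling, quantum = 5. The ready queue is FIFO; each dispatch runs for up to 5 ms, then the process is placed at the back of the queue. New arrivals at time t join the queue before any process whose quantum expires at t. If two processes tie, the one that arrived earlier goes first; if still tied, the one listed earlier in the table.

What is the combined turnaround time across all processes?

209

Schedule: | P1 0-5 | P2 5-10 | P3 10-13 | P4 13-15 | P5 15-20 | P6 20-25 | P1 25-30 | P2 30-31 | P5 31-36 | P6 36-41 | P1 41-46 | P5 46-49 | P6 49-55 |
Completion: P1=46  P2=31  P3=13  P4=15  P5=49  P6=55
Turnaround (C−A): P1=46  P2=31  P3=13  P4=15  P5=49  P6=55
Turnaround = completion − arrival: P1=46, P2=31, P3=13, P4=15, P5=49, P6=55
Total turnaround = 46 + 31 + 13 + 15 + 49 + 55 = 209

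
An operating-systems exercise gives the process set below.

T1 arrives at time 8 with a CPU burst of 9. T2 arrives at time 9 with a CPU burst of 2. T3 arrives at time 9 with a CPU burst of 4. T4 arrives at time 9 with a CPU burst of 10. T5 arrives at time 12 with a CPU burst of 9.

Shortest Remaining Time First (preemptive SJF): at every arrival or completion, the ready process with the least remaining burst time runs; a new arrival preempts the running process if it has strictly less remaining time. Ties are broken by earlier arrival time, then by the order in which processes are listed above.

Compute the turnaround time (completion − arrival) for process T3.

6

Timeline: | idle 0-8 | T1 8-9 | T2 9-11 | T3 11-15 | T1 15-23 | T5 23-32 | T4 32-42 |
Completion: T1=23  T2=11  T3=15  T4=42  T5=32
Turnaround (C−A): T1=15  T2=2  T3=6  T4=33  T5=20
Turnaround(T3) = completion − arrival = 15 − 9 = 6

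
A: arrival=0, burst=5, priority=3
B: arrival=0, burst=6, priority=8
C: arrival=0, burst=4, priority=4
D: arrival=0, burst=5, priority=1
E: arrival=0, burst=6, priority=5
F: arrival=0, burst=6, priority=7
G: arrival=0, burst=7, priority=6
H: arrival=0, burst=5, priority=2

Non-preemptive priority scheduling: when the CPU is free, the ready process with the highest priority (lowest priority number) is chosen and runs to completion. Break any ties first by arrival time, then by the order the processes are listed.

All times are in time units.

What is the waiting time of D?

Timeline: | D 0-5 | H 5-10 | A 10-15 | C 15-19 | E 19-25 | G 25-32 | F 32-38 | B 38-44 |
Completion: A=15  B=44  C=19  D=5  E=25  F=38  G=32  H=10
Waiting(D) = turnaround − burst = 5 − 5 = 0

0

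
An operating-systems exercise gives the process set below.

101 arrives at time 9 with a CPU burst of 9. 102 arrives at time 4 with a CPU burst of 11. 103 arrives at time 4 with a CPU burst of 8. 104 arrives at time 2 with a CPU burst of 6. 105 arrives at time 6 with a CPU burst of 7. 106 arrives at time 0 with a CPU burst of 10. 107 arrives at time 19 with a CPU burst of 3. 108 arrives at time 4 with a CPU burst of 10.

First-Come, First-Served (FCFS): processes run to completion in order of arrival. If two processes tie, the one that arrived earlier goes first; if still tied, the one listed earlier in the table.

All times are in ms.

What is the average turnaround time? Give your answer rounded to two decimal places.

32.75

Schedule: | 106 0-10 | 104 10-16 | 102 16-27 | 103 27-35 | 108 35-45 | 105 45-52 | 101 52-61 | 107 61-64 |
Completion: 101=61  102=27  103=35  104=16  105=52  106=10  107=64  108=45
Turnaround (C−A): 101=52  102=23  103=31  104=14  105=46  106=10  107=45  108=41
Turnaround times: 101=52, 102=23, 103=31, 104=14, 105=46, 106=10, 107=45, 108=41
Average turnaround = (52+23+31+14+46+10+45+41) / 8 = 262/8 = 32.75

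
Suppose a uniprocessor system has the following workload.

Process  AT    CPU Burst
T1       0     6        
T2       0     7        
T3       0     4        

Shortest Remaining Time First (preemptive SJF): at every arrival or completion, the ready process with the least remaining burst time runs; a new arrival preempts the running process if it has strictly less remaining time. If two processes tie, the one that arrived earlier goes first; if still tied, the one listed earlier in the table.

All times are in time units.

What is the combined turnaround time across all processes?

Schedule: | T3 0-4 | T1 4-10 | T2 10-17 |
Completion: T1=10  T2=17  T3=4
Turnaround (C−A): T1=10  T2=17  T3=4
Turnaround = completion − arrival: T1=10, T2=17, T3=4
Total turnaround = 10 + 17 + 4 = 31

31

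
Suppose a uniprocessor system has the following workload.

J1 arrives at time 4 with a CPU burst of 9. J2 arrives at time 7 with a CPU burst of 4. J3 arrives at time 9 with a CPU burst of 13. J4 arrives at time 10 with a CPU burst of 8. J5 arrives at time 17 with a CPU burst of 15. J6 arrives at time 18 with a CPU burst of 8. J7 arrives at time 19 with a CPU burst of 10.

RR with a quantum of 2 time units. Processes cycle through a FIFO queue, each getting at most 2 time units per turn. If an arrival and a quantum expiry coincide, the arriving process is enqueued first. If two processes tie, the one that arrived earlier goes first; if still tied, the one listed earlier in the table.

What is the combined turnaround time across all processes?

Gantt: | idle 0-4 | J1 4-8 | J2 8-10 | J1 10-12 | J3 12-14 | J4 14-16 | J2 16-18 | J1 18-20 | J3 20-22 | J4 22-24 | J5 24-26 | J6 26-28 | J7 28-30 | J1 30-31 | J3 31-33 | J4 33-35 | J5 35-37 | J6 37-39 | J7 39-41 | J3 41-43 | J4 43-45 | J5 45-47 | J6 47-49 | J7 49-51 | J3 51-53 | J5 53-55 | J6 55-57 | J7 57-59 | J3 59-61 | J5 61-63 | J7 63-65 | J3 65-66 | J5 66-71 |
Completion: J1=31  J2=18  J3=66  J4=45  J5=71  J6=57  J7=65
Turnaround (C−A): J1=27  J2=11  J3=57  J4=35  J5=54  J6=39  J7=46
Turnaround = completion − arrival: J1=27, J2=11, J3=57, J4=35, J5=54, J6=39, J7=46
Total turnaround = 27 + 11 + 57 + 35 + 54 + 39 + 46 = 269

269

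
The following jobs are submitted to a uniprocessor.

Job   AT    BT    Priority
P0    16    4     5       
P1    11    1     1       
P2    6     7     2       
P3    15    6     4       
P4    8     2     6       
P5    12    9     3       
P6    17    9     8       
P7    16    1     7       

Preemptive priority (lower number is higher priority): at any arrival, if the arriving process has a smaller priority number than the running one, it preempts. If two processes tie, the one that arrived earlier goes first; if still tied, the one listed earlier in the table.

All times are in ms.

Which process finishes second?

Gantt: | idle 0-6 | P2 6-11 | P1 11-12 | P2 12-14 | P5 14-23 | P3 23-29 | P0 29-33 | P4 33-35 | P7 35-36 | P6 36-45 |
Completion: P0=33  P1=12  P2=14  P3=29  P4=35  P5=23  P6=45  P7=36
Turnaround (C−A): P0=17  P1=1  P2=8  P3=14  P4=27  P5=11  P6=28  P7=20
Finish order: P1 → P2 → P5 → P3 → P0 → P4 → P7 → P6

P2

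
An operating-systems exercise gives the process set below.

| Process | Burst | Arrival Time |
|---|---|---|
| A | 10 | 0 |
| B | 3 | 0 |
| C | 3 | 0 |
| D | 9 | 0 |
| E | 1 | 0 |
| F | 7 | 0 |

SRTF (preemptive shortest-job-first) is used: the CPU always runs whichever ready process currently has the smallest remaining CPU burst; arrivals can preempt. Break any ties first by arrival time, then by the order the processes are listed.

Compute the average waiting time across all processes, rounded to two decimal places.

8.17

Timeline: | E 0-1 | B 1-4 | C 4-7 | F 7-14 | D 14-23 | A 23-33 |
Completion: A=33  B=4  C=7  D=23  E=1  F=14
Turnaround (C−A): A=33  B=4  C=7  D=23  E=1  F=14
Waiting times: A=23, B=1, C=4, D=14, E=0, F=7
Average waiting = (23+1+4+14+0+7) / 6 = 49/6 = 8.17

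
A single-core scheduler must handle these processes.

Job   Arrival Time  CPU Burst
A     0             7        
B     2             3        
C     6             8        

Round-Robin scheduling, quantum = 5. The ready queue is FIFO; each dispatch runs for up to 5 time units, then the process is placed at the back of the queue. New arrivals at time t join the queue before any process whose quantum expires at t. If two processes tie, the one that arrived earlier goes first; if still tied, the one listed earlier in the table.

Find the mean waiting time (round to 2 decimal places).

Gantt: | A 0-5 | B 5-8 | A 8-10 | C 10-18 |
Completion: A=10  B=8  C=18
Waiting times: A=3, B=3, C=4
Average waiting = (3+3+4) / 3 = 10/3 = 3.33

3.33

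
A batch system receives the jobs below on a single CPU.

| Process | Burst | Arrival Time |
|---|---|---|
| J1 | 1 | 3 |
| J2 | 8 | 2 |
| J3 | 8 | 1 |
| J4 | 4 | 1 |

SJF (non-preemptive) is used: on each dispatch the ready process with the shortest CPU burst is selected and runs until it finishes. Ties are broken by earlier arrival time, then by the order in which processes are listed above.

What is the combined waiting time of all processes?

19

Gantt: | idle 0-1 | J4 1-5 | J1 5-6 | J3 6-14 | J2 14-22 |
Completion: J1=6  J2=22  J3=14  J4=5
Turnaround (C−A): J1=3  J2=20  J3=13  J4=4
Waiting = turnaround − burst: J1=2, J2=12, J3=5, J4=0
Total waiting = 2 + 12 + 5 + 0 = 19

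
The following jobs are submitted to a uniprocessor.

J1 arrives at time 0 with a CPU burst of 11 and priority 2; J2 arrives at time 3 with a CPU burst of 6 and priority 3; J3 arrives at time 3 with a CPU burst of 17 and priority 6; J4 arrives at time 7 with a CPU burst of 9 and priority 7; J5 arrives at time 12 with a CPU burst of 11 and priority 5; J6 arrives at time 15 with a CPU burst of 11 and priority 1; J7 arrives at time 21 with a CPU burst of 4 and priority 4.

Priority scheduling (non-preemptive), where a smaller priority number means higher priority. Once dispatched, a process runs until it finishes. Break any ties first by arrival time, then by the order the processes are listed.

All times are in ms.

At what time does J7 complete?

Gantt: | J1 0-11 | J2 11-17 | J6 17-28 | J7 28-32 | J5 32-43 | J3 43-60 | J4 60-69 |
Completion: J1=11  J2=17  J3=60  J4=69  J5=43  J6=28  J7=32

32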